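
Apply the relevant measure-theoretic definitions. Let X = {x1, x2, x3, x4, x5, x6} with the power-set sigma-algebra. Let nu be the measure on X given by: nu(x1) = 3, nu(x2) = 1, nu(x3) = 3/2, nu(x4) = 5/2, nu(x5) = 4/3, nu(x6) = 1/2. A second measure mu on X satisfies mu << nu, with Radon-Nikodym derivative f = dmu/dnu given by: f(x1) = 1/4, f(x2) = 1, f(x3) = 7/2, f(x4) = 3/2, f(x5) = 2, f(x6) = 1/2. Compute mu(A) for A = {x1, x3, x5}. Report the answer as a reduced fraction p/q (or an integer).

By the defining property of the Radon-Nikodym derivative, for every measurable set A,
  mu(A) = integral_A f dnu.
Since nu is a discrete measure concentrated on the atoms of X, the integral over A reduces to the sum
  mu(A) = sum_{x in A} f(x) * nu({x}).
Computing each term:
  x1: f(x1) * nu(x1) = 1/4 * 3 = 3/4.
  x3: f(x3) * nu(x3) = 7/2 * 3/2 = 21/4.
  x5: f(x5) * nu(x5) = 2 * 4/3 = 8/3.
Summing: mu(A) = 3/4 + 21/4 + 8/3 = 26/3.

26/3


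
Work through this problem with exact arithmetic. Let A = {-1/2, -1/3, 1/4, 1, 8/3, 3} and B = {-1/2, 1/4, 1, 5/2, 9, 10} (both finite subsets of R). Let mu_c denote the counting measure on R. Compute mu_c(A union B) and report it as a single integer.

Counting measure on a finite set equals cardinality. By inclusion-exclusion, |A union B| = |A| + |B| - |A cap B|.
|A| = 6, |B| = 6, |A cap B| = 3.
So mu_c(A union B) = 6 + 6 - 3 = 9.

9


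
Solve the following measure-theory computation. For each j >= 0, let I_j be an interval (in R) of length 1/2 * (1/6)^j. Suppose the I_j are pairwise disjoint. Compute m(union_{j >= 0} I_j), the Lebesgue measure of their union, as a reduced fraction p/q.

By countable additivity of the Lebesgue measure on pairwise disjoint measurable sets,
  m(union_{j >= 0} I_j) = sum_{j >= 0} m(I_j) = sum_{j >= 0} a * r^j,
  with a = 1/2 and r = 1/6.
Since 0 < r = 1/6 < 1, the geometric series converges:
  sum_{j >= 0} a * r^j = a / (1 - r).
  = 1/2 / (1 - 1/6)
  = 1/2 / (5/6)
  = 3/5.

3/5


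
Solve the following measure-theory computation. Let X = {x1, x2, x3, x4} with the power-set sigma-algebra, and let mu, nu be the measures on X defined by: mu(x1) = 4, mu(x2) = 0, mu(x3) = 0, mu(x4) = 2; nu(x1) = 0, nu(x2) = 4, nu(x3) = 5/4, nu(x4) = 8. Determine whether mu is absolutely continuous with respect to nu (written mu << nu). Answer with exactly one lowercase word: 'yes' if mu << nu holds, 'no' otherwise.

mu << nu means: every nu-null measurable set is also mu-null; equivalently, for every atom x, if nu({x}) = 0 then mu({x}) = 0.
Checking each atom:
  x1: nu = 0, mu = 4 > 0 -> violates mu << nu.
  x2: nu = 4 > 0 -> no constraint.
  x3: nu = 5/4 > 0 -> no constraint.
  x4: nu = 8 > 0 -> no constraint.
The atom(s) x1 violate the condition (nu = 0 but mu > 0). Therefore mu is NOT absolutely continuous w.r.t. nu.

no


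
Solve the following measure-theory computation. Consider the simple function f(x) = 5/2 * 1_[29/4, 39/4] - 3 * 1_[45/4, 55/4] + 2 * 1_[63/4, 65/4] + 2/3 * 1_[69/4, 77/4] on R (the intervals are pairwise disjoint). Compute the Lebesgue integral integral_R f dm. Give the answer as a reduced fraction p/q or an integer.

For a simple function f = sum_i c_i * 1_{A_i} with disjoint A_i,
  integral f dm = sum_i c_i * m(A_i).
Lengths of the A_i:
  m(A_1) = 39/4 - 29/4 = 5/2.
  m(A_2) = 55/4 - 45/4 = 5/2.
  m(A_3) = 65/4 - 63/4 = 1/2.
  m(A_4) = 77/4 - 69/4 = 2.
Contributions c_i * m(A_i):
  (5/2) * (5/2) = 25/4.
  (-3) * (5/2) = -15/2.
  (2) * (1/2) = 1.
  (2/3) * (2) = 4/3.
Total: 25/4 - 15/2 + 1 + 4/3 = 13/12.

13/12


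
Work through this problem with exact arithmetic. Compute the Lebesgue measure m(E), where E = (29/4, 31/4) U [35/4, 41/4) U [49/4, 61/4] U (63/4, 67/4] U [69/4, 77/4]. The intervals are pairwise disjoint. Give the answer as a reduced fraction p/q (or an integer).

For pairwise disjoint intervals, m(union_i I_i) = sum_i m(I_i),
and m is invariant under swapping open/closed endpoints (single points have measure 0).
So m(E) = sum_i (b_i - a_i).
  I_1 has length 31/4 - 29/4 = 1/2.
  I_2 has length 41/4 - 35/4 = 3/2.
  I_3 has length 61/4 - 49/4 = 3.
  I_4 has length 67/4 - 63/4 = 1.
  I_5 has length 77/4 - 69/4 = 2.
Summing:
  m(E) = 1/2 + 3/2 + 3 + 1 + 2 = 8.

8


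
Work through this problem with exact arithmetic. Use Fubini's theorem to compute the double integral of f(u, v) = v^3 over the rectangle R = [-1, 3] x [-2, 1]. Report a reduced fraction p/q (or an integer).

f(u, v) is a tensor product of a function of u and a function of v, and both factors are bounded continuous (hence Lebesgue integrable) on the rectangle, so Fubini's theorem applies:
  integral_R f d(m x m) = (integral_a1^b1 1 du) * (integral_a2^b2 v^3 dv).
Inner integral in u: integral_{-1}^{3} 1 du = (3^1 - (-1)^1)/1
  = 4.
Inner integral in v: integral_{-2}^{1} v^3 dv = (1^4 - (-2)^4)/4
  = -15/4.
Product: (4) * (-15/4) = -15.

-15


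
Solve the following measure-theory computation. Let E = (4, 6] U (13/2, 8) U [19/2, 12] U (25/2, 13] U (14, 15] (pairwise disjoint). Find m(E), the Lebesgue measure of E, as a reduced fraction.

For pairwise disjoint intervals, m(union_i I_i) = sum_i m(I_i),
and m is invariant under swapping open/closed endpoints (single points have measure 0).
So m(E) = sum_i (b_i - a_i).
  I_1 has length 6 - 4 = 2.
  I_2 has length 8 - 13/2 = 3/2.
  I_3 has length 12 - 19/2 = 5/2.
  I_4 has length 13 - 25/2 = 1/2.
  I_5 has length 15 - 14 = 1.
Summing:
  m(E) = 2 + 3/2 + 5/2 + 1/2 + 1 = 15/2.

15/2


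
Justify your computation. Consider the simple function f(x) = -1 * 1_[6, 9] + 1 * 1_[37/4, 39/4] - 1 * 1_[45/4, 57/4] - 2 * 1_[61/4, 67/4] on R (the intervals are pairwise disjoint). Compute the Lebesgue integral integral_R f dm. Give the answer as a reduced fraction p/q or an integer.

For a simple function f = sum_i c_i * 1_{A_i} with disjoint A_i,
  integral f dm = sum_i c_i * m(A_i).
Lengths of the A_i:
  m(A_1) = 9 - 6 = 3.
  m(A_2) = 39/4 - 37/4 = 1/2.
  m(A_3) = 57/4 - 45/4 = 3.
  m(A_4) = 67/4 - 61/4 = 3/2.
Contributions c_i * m(A_i):
  (-1) * (3) = -3.
  (1) * (1/2) = 1/2.
  (-1) * (3) = -3.
  (-2) * (3/2) = -3.
Total: -3 + 1/2 - 3 - 3 = -17/2.

-17/2


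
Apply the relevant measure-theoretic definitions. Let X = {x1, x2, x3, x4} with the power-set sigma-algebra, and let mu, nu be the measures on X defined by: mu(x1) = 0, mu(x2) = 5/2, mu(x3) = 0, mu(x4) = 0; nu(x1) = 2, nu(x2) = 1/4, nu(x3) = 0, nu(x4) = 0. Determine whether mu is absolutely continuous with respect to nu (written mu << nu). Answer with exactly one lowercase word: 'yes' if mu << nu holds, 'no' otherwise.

mu << nu means: every nu-null measurable set is also mu-null; equivalently, for every atom x, if nu({x}) = 0 then mu({x}) = 0.
Checking each atom:
  x1: nu = 2 > 0 -> no constraint.
  x2: nu = 1/4 > 0 -> no constraint.
  x3: nu = 0, mu = 0 -> consistent with mu << nu.
  x4: nu = 0, mu = 0 -> consistent with mu << nu.
No atom violates the condition. Therefore mu << nu.

yes


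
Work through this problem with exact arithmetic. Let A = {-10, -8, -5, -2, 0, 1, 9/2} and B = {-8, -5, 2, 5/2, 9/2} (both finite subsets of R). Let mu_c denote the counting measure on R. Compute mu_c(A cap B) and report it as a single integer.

Counting measure on a finite set equals cardinality. mu_c(A cap B) = |A cap B| (elements appearing in both).
Enumerating the elements of A that also lie in B gives 3 element(s).
So mu_c(A cap B) = 3.

3


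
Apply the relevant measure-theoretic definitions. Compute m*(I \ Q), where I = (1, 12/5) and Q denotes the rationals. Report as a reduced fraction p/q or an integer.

The interval I = (1, 12/5) has m(I) = 12/5 - 1 = 7/5 (endpoints are measure-zero, so open/closed/half-open agree). Write I = (I cap Q) u (I \ Q). The rationals in I are countable, so m*(I cap Q) = 0 (cover each rational by intervals whose total length is arbitrarily small). By countable subadditivity m*(I) <= m*(I cap Q) + m*(I \ Q), hence m*(I \ Q) >= m(I) = 7/5. The reverse inequality m*(I \ Q) <= m*(I) = 7/5 is trivial since (I \ Q) is a subset of I. Therefore m*(I \ Q) = 7/5.

7/5


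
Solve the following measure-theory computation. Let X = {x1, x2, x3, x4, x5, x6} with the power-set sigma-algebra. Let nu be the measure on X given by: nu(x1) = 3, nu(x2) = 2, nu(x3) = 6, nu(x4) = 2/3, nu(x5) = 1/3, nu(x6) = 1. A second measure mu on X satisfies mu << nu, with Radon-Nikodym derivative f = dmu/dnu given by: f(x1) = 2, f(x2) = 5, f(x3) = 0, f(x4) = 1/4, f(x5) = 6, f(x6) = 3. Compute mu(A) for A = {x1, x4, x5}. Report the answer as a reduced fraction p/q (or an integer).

By the defining property of the Radon-Nikodym derivative, for every measurable set A,
  mu(A) = integral_A f dnu.
Since nu is a discrete measure concentrated on the atoms of X, the integral over A reduces to the sum
  mu(A) = sum_{x in A} f(x) * nu({x}).
Computing each term:
  x1: f(x1) * nu(x1) = 2 * 3 = 6.
  x4: f(x4) * nu(x4) = 1/4 * 2/3 = 1/6.
  x5: f(x5) * nu(x5) = 6 * 1/3 = 2.
Summing: mu(A) = 6 + 1/6 + 2 = 49/6.

49/6


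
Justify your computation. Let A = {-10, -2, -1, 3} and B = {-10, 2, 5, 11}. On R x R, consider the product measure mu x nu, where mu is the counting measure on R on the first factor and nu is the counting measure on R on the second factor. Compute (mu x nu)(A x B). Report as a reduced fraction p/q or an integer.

For a measurable rectangle A x B, the product measure satisfies
  (mu x nu)(A x B) = mu(A) * nu(B).
  mu(A) = 4.
  nu(B) = 4.
  (mu x nu)(A x B) = 4 * 4 = 16.

16


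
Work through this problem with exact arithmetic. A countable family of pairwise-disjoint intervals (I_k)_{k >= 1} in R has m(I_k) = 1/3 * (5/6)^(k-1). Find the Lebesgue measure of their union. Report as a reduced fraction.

By countable additivity of the Lebesgue measure on pairwise disjoint measurable sets,
  m(union_{k >= 1} I_k) = sum_{k >= 1} m(I_k) = sum_{k >= 1} a * r^(k-1),
  with a = 1/3 and r = 5/6.
Since 0 < r = 5/6 < 1, the geometric series converges:
  sum_{k >= 1} a * r^(k-1) = a / (1 - r).
  = 1/3 / (1 - 5/6)
  = 1/3 / (1/6)
  = 2.

2


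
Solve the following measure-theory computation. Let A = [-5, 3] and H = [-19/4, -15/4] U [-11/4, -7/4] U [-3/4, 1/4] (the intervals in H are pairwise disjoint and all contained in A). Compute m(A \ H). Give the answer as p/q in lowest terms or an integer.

The ambient interval has length m(A) = 3 - (-5) = 8.
Since the holes are disjoint and sit inside A, by finite additivity
  m(H) = sum_i (b_i - a_i), and m(A \ H) = m(A) - m(H).
Computing the hole measures:
  m(H_1) = -15/4 - (-19/4) = 1.
  m(H_2) = -7/4 - (-11/4) = 1.
  m(H_3) = 1/4 - (-3/4) = 1.
Summed: m(H) = 1 + 1 + 1 = 3.
So m(A \ H) = 8 - 3 = 5.

5


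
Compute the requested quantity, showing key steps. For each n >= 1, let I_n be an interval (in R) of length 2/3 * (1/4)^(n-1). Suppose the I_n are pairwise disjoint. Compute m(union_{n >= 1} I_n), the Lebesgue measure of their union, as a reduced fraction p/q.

By countable additivity of the Lebesgue measure on pairwise disjoint measurable sets,
  m(union_{n >= 1} I_n) = sum_{n >= 1} m(I_n) = sum_{n >= 1} a * r^(n-1),
  with a = 2/3 and r = 1/4.
Since 0 < r = 1/4 < 1, the geometric series converges:
  sum_{n >= 1} a * r^(n-1) = a / (1 - r).
  = 2/3 / (1 - 1/4)
  = 2/3 / (3/4)
  = 8/9.

8/9


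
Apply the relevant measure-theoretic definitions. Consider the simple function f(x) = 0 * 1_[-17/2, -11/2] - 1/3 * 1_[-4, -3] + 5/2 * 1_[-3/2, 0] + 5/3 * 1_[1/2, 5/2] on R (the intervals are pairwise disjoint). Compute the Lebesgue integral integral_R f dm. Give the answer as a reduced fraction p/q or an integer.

For a simple function f = sum_i c_i * 1_{A_i} with disjoint A_i,
  integral f dm = sum_i c_i * m(A_i).
Lengths of the A_i:
  m(A_1) = -11/2 - (-17/2) = 3.
  m(A_2) = -3 - (-4) = 1.
  m(A_3) = 0 - (-3/2) = 3/2.
  m(A_4) = 5/2 - 1/2 = 2.
Contributions c_i * m(A_i):
  (0) * (3) = 0.
  (-1/3) * (1) = -1/3.
  (5/2) * (3/2) = 15/4.
  (5/3) * (2) = 10/3.
Total: 0 - 1/3 + 15/4 + 10/3 = 27/4.

27/4


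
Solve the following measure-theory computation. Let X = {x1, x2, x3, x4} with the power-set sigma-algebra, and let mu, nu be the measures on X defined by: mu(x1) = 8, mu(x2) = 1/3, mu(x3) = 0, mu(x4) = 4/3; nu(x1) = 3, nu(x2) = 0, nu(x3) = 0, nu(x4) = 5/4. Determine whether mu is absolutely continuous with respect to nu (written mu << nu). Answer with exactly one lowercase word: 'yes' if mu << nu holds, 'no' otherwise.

mu << nu means: every nu-null measurable set is also mu-null; equivalently, for every atom x, if nu({x}) = 0 then mu({x}) = 0.
Checking each atom:
  x1: nu = 3 > 0 -> no constraint.
  x2: nu = 0, mu = 1/3 > 0 -> violates mu << nu.
  x3: nu = 0, mu = 0 -> consistent with mu << nu.
  x4: nu = 5/4 > 0 -> no constraint.
The atom(s) x2 violate the condition (nu = 0 but mu > 0). Therefore mu is NOT absolutely continuous w.r.t. nu.

no


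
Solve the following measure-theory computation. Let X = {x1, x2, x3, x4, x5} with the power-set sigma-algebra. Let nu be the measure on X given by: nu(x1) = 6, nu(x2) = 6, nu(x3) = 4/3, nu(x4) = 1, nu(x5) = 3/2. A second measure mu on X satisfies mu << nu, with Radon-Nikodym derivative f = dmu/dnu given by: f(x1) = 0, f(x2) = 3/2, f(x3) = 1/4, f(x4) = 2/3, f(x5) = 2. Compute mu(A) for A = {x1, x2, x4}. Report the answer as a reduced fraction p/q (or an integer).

By the defining property of the Radon-Nikodym derivative, for every measurable set A,
  mu(A) = integral_A f dnu.
Since nu is a discrete measure concentrated on the atoms of X, the integral over A reduces to the sum
  mu(A) = sum_{x in A} f(x) * nu({x}).
Computing each term:
  x1: f(x1) * nu(x1) = 0 * 6 = 0.
  x2: f(x2) * nu(x2) = 3/2 * 6 = 9.
  x4: f(x4) * nu(x4) = 2/3 * 1 = 2/3.
Summing: mu(A) = 0 + 9 + 2/3 = 29/3.

29/3


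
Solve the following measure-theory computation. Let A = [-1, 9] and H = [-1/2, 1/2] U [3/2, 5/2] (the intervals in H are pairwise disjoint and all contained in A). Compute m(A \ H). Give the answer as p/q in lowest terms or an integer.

The ambient interval has length m(A) = 9 - (-1) = 10.
Since the holes are disjoint and sit inside A, by finite additivity
  m(H) = sum_i (b_i - a_i), and m(A \ H) = m(A) - m(H).
Computing the hole measures:
  m(H_1) = 1/2 - (-1/2) = 1.
  m(H_2) = 5/2 - 3/2 = 1.
Summed: m(H) = 1 + 1 = 2.
So m(A \ H) = 10 - 2 = 8.

8


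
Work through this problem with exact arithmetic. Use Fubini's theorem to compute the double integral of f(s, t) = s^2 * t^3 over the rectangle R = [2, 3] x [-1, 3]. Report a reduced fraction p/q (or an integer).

f(s, t) is a tensor product of a function of s and a function of t, and both factors are bounded continuous (hence Lebesgue integrable) on the rectangle, so Fubini's theorem applies:
  integral_R f d(m x m) = (integral_a1^b1 s^2 ds) * (integral_a2^b2 t^3 dt).
Inner integral in s: integral_{2}^{3} s^2 ds = (3^3 - 2^3)/3
  = 19/3.
Inner integral in t: integral_{-1}^{3} t^3 dt = (3^4 - (-1)^4)/4
  = 20.
Product: (19/3) * (20) = 380/3.

380/3


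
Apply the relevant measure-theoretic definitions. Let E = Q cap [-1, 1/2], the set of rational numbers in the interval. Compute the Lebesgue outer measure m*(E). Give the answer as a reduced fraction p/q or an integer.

The set Q cap [-1, 1/2] is countable (a subset of the countable set Q). Lebesgue outer measure of any countable set is 0: each singleton {q} has m*({q}) = 0, and by countable subadditivity m*(union_k {q_k}) <= sum_k m*({q_k}) = sum_k 0 = 0. The reverse inequality m*(E) >= 0 is automatic. So m*(Q cap [-1, 1/2]) = 0.

0


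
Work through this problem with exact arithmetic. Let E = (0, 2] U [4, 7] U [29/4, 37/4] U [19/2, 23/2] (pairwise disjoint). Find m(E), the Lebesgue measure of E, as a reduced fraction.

For pairwise disjoint intervals, m(union_i I_i) = sum_i m(I_i),
and m is invariant under swapping open/closed endpoints (single points have measure 0).
So m(E) = sum_i (b_i - a_i).
  I_1 has length 2 - 0 = 2.
  I_2 has length 7 - 4 = 3.
  I_3 has length 37/4 - 29/4 = 2.
  I_4 has length 23/2 - 19/2 = 2.
Summing:
  m(E) = 2 + 3 + 2 + 2 = 9.

9


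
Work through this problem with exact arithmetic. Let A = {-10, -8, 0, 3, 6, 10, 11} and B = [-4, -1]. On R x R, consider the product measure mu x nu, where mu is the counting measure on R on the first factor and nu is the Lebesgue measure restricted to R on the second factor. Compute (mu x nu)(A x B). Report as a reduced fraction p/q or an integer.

For a measurable rectangle A x B, the product measure satisfies
  (mu x nu)(A x B) = mu(A) * nu(B).
  mu(A) = 7.
  nu(B) = 3.
  (mu x nu)(A x B) = 7 * 3 = 21.

21


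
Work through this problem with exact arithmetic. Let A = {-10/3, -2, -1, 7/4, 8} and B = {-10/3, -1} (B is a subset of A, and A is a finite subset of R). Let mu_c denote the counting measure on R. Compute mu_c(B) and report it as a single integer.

Counting measure assigns mu_c(E) = |E| (number of elements) when E is finite.
B has 2 element(s), so mu_c(B) = 2.

2


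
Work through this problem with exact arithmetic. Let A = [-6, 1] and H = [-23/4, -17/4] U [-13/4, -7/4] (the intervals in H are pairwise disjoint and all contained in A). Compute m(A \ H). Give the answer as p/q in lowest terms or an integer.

The ambient interval has length m(A) = 1 - (-6) = 7.
Since the holes are disjoint and sit inside A, by finite additivity
  m(H) = sum_i (b_i - a_i), and m(A \ H) = m(A) - m(H).
Computing the hole measures:
  m(H_1) = -17/4 - (-23/4) = 3/2.
  m(H_2) = -7/4 - (-13/4) = 3/2.
Summed: m(H) = 3/2 + 3/2 = 3.
So m(A \ H) = 7 - 3 = 4.

4


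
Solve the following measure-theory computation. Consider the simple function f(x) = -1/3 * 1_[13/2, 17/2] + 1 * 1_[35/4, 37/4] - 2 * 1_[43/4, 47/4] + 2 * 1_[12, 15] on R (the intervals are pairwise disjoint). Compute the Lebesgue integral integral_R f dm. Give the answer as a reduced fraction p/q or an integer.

For a simple function f = sum_i c_i * 1_{A_i} with disjoint A_i,
  integral f dm = sum_i c_i * m(A_i).
Lengths of the A_i:
  m(A_1) = 17/2 - 13/2 = 2.
  m(A_2) = 37/4 - 35/4 = 1/2.
  m(A_3) = 47/4 - 43/4 = 1.
  m(A_4) = 15 - 12 = 3.
Contributions c_i * m(A_i):
  (-1/3) * (2) = -2/3.
  (1) * (1/2) = 1/2.
  (-2) * (1) = -2.
  (2) * (3) = 6.
Total: -2/3 + 1/2 - 2 + 6 = 23/6.

23/6


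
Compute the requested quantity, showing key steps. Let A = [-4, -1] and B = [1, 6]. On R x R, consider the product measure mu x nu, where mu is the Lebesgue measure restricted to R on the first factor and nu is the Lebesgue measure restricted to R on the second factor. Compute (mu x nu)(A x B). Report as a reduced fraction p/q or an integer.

For a measurable rectangle A x B, the product measure satisfies
  (mu x nu)(A x B) = mu(A) * nu(B).
  mu(A) = 3.
  nu(B) = 5.
  (mu x nu)(A x B) = 3 * 5 = 15.

15


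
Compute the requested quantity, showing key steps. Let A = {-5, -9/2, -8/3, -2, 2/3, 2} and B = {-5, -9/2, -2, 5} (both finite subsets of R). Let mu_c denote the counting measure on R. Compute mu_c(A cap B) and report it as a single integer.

Counting measure on a finite set equals cardinality. mu_c(A cap B) = |A cap B| (elements appearing in both).
Enumerating the elements of A that also lie in B gives 3 element(s).
So mu_c(A cap B) = 3.

3


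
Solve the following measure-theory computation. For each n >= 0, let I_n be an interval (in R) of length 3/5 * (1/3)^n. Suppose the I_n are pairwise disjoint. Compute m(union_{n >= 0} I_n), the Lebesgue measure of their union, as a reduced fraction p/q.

By countable additivity of the Lebesgue measure on pairwise disjoint measurable sets,
  m(union_{n >= 0} I_n) = sum_{n >= 0} m(I_n) = sum_{n >= 0} a * r^n,
  with a = 3/5 and r = 1/3.
Since 0 < r = 1/3 < 1, the geometric series converges:
  sum_{n >= 0} a * r^n = a / (1 - r).
  = 3/5 / (1 - 1/3)
  = 3/5 / (2/3)
  = 9/10.

9/10


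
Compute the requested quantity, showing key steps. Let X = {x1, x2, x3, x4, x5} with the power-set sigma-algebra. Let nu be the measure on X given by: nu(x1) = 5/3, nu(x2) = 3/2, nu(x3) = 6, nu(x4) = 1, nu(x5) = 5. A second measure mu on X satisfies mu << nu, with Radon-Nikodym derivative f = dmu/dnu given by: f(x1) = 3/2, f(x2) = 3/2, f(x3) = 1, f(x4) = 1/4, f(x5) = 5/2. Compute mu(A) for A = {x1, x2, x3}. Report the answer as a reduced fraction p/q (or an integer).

By the defining property of the Radon-Nikodym derivative, for every measurable set A,
  mu(A) = integral_A f dnu.
Since nu is a discrete measure concentrated on the atoms of X, the integral over A reduces to the sum
  mu(A) = sum_{x in A} f(x) * nu({x}).
Computing each term:
  x1: f(x1) * nu(x1) = 3/2 * 5/3 = 5/2.
  x2: f(x2) * nu(x2) = 3/2 * 3/2 = 9/4.
  x3: f(x3) * nu(x3) = 1 * 6 = 6.
Summing: mu(A) = 5/2 + 9/4 + 6 = 43/4.

43/4


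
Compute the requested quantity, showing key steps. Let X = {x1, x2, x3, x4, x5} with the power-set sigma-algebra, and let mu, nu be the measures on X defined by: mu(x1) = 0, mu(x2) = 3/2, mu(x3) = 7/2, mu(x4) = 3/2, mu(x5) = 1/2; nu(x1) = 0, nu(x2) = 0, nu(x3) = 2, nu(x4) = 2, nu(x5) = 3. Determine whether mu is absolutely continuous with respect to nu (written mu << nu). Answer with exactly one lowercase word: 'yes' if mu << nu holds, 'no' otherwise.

mu << nu means: every nu-null measurable set is also mu-null; equivalently, for every atom x, if nu({x}) = 0 then mu({x}) = 0.
Checking each atom:
  x1: nu = 0, mu = 0 -> consistent with mu << nu.
  x2: nu = 0, mu = 3/2 > 0 -> violates mu << nu.
  x3: nu = 2 > 0 -> no constraint.
  x4: nu = 2 > 0 -> no constraint.
  x5: nu = 3 > 0 -> no constraint.
The atom(s) x2 violate the condition (nu = 0 but mu > 0). Therefore mu is NOT absolutely continuous w.r.t. nu.

no


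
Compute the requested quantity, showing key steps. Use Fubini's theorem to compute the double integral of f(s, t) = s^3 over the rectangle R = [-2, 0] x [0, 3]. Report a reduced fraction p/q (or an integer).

f(s, t) is a tensor product of a function of s and a function of t, and both factors are bounded continuous (hence Lebesgue integrable) on the rectangle, so Fubini's theorem applies:
  integral_R f d(m x m) = (integral_a1^b1 s^3 ds) * (integral_a2^b2 1 dt).
Inner integral in s: integral_{-2}^{0} s^3 ds = (0^4 - (-2)^4)/4
  = -4.
Inner integral in t: integral_{0}^{3} 1 dt = (3^1 - 0^1)/1
  = 3.
Product: (-4) * (3) = -12.

-12


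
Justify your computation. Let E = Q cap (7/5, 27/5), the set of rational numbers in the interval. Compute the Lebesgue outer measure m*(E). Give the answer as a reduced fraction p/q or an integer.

E = Q cap (7/5, 27/5) is a subset of Q, which is countable. Enumerate Q = {q_1, q_2, ...}; for any eps > 0, cover q_k by the open interval (q_k - eps/2^(k+1), q_k + eps/2^(k+1)), of length eps/2^k. The total cover length is sum_{k>=1} eps/2^k = eps. Hence m*(E) <= m*(Q) <= eps for every eps > 0, and since outer measure is non-negative, m*(E) = 0.

0


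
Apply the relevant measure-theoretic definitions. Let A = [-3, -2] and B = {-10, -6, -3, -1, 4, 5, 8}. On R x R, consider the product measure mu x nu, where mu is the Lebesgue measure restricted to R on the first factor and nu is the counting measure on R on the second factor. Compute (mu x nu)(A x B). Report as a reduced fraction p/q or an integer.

For a measurable rectangle A x B, the product measure satisfies
  (mu x nu)(A x B) = mu(A) * nu(B).
  mu(A) = 1.
  nu(B) = 7.
  (mu x nu)(A x B) = 1 * 7 = 7.

7


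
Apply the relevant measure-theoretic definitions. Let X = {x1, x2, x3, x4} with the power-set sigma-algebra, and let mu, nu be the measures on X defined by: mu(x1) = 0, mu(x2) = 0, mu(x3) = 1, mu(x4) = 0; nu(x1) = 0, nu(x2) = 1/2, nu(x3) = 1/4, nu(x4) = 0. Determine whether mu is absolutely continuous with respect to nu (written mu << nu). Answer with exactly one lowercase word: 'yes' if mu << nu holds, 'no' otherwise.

mu << nu means: every nu-null measurable set is also mu-null; equivalently, for every atom x, if nu({x}) = 0 then mu({x}) = 0.
Checking each atom:
  x1: nu = 0, mu = 0 -> consistent with mu << nu.
  x2: nu = 1/2 > 0 -> no constraint.
  x3: nu = 1/4 > 0 -> no constraint.
  x4: nu = 0, mu = 0 -> consistent with mu << nu.
No atom violates the condition. Therefore mu << nu.

yes


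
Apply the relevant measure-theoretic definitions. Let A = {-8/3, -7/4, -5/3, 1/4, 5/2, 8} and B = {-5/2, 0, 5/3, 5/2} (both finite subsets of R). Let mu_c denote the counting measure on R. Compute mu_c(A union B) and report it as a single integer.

Counting measure on a finite set equals cardinality. By inclusion-exclusion, |A union B| = |A| + |B| - |A cap B|.
|A| = 6, |B| = 4, |A cap B| = 1.
So mu_c(A union B) = 6 + 4 - 1 = 9.

9


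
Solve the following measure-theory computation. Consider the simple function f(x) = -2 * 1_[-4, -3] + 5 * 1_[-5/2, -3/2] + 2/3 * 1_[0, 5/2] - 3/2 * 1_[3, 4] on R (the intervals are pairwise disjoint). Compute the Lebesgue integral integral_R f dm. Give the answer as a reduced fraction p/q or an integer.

For a simple function f = sum_i c_i * 1_{A_i} with disjoint A_i,
  integral f dm = sum_i c_i * m(A_i).
Lengths of the A_i:
  m(A_1) = -3 - (-4) = 1.
  m(A_2) = -3/2 - (-5/2) = 1.
  m(A_3) = 5/2 - 0 = 5/2.
  m(A_4) = 4 - 3 = 1.
Contributions c_i * m(A_i):
  (-2) * (1) = -2.
  (5) * (1) = 5.
  (2/3) * (5/2) = 5/3.
  (-3/2) * (1) = -3/2.
Total: -2 + 5 + 5/3 - 3/2 = 19/6.

19/6


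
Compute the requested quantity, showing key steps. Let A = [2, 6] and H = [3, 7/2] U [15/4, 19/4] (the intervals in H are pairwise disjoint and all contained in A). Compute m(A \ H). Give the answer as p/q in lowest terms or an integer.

The ambient interval has length m(A) = 6 - 2 = 4.
Since the holes are disjoint and sit inside A, by finite additivity
  m(H) = sum_i (b_i - a_i), and m(A \ H) = m(A) - m(H).
Computing the hole measures:
  m(H_1) = 7/2 - 3 = 1/2.
  m(H_2) = 19/4 - 15/4 = 1.
Summed: m(H) = 1/2 + 1 = 3/2.
So m(A \ H) = 4 - 3/2 = 5/2.

5/2


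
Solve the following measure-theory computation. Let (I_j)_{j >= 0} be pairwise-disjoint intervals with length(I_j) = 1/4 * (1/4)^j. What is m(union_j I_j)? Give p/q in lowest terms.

By countable additivity of the Lebesgue measure on pairwise disjoint measurable sets,
  m(union_{j >= 0} I_j) = sum_{j >= 0} m(I_j) = sum_{j >= 0} a * r^j,
  with a = 1/4 and r = 1/4.
Since 0 < r = 1/4 < 1, the geometric series converges:
  sum_{j >= 0} a * r^j = a / (1 - r).
  = 1/4 / (1 - 1/4)
  = 1/4 / (3/4)
  = 1/3.

1/3


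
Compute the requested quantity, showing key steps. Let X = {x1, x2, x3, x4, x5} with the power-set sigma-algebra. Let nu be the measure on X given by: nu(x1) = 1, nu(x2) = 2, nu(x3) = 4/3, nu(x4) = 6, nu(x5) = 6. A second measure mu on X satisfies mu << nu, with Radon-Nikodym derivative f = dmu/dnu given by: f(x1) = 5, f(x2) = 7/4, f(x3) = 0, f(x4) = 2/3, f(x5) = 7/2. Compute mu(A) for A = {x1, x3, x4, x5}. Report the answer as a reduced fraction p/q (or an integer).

By the defining property of the Radon-Nikodym derivative, for every measurable set A,
  mu(A) = integral_A f dnu.
Since nu is a discrete measure concentrated on the atoms of X, the integral over A reduces to the sum
  mu(A) = sum_{x in A} f(x) * nu({x}).
Computing each term:
  x1: f(x1) * nu(x1) = 5 * 1 = 5.
  x3: f(x3) * nu(x3) = 0 * 4/3 = 0.
  x4: f(x4) * nu(x4) = 2/3 * 6 = 4.
  x5: f(x5) * nu(x5) = 7/2 * 6 = 21.
Summing: mu(A) = 5 + 0 + 4 + 21 = 30.

30


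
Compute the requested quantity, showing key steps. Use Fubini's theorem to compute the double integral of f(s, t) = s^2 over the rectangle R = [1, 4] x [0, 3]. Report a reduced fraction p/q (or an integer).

f(s, t) is a tensor product of a function of s and a function of t, and both factors are bounded continuous (hence Lebesgue integrable) on the rectangle, so Fubini's theorem applies:
  integral_R f d(m x m) = (integral_a1^b1 s^2 ds) * (integral_a2^b2 1 dt).
Inner integral in s: integral_{1}^{4} s^2 ds = (4^3 - 1^3)/3
  = 21.
Inner integral in t: integral_{0}^{3} 1 dt = (3^1 - 0^1)/1
  = 3.
Product: (21) * (3) = 63.

63


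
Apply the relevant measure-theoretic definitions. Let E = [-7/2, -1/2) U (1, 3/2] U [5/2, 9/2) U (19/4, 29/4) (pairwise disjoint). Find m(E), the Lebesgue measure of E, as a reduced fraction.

For pairwise disjoint intervals, m(union_i I_i) = sum_i m(I_i),
and m is invariant under swapping open/closed endpoints (single points have measure 0).
So m(E) = sum_i (b_i - a_i).
  I_1 has length -1/2 - (-7/2) = 3.
  I_2 has length 3/2 - 1 = 1/2.
  I_3 has length 9/2 - 5/2 = 2.
  I_4 has length 29/4 - 19/4 = 5/2.
Summing:
  m(E) = 3 + 1/2 + 2 + 5/2 = 8.

8


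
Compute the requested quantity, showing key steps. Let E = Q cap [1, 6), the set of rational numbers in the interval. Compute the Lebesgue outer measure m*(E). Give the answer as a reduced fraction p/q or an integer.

The set Q cap [1, 6) is countable (a subset of the countable set Q). Lebesgue outer measure of any countable set is 0: each singleton {q} has m*({q}) = 0, and by countable subadditivity m*(union_k {q_k}) <= sum_k m*({q_k}) = sum_k 0 = 0. The reverse inequality m*(E) >= 0 is automatic. So m*(Q cap [1, 6)) = 0.

0


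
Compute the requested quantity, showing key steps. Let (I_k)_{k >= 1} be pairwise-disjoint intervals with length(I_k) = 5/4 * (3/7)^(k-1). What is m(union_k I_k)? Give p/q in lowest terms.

By countable additivity of the Lebesgue measure on pairwise disjoint measurable sets,
  m(union_{k >= 1} I_k) = sum_{k >= 1} m(I_k) = sum_{k >= 1} a * r^(k-1),
  with a = 5/4 and r = 3/7.
Since 0 < r = 3/7 < 1, the geometric series converges:
  sum_{k >= 1} a * r^(k-1) = a / (1 - r).
  = 5/4 / (1 - 3/7)
  = 5/4 / (4/7)
  = 35/16.

35/16


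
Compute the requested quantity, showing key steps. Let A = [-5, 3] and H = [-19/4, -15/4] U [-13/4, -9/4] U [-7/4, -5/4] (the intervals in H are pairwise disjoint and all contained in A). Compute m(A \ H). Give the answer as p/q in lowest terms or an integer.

The ambient interval has length m(A) = 3 - (-5) = 8.
Since the holes are disjoint and sit inside A, by finite additivity
  m(H) = sum_i (b_i - a_i), and m(A \ H) = m(A) - m(H).
Computing the hole measures:
  m(H_1) = -15/4 - (-19/4) = 1.
  m(H_2) = -9/4 - (-13/4) = 1.
  m(H_3) = -5/4 - (-7/4) = 1/2.
Summed: m(H) = 1 + 1 + 1/2 = 5/2.
So m(A \ H) = 8 - 5/2 = 11/2.

11/2


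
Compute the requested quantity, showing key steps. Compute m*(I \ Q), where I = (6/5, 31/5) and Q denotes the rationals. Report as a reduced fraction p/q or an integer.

The interval I = (6/5, 31/5) has m(I) = 31/5 - 6/5 = 5 (endpoints are measure-zero, so open/closed/half-open agree). Write I = (I cap Q) u (I \ Q). The rationals in I are countable, so m*(I cap Q) = 0 (cover each rational by intervals whose total length is arbitrarily small). By countable subadditivity m*(I) <= m*(I cap Q) + m*(I \ Q), hence m*(I \ Q) >= m(I) = 5. The reverse inequality m*(I \ Q) <= m*(I) = 5 is trivial since (I \ Q) is a subset of I. Therefore m*(I \ Q) = 5.

5


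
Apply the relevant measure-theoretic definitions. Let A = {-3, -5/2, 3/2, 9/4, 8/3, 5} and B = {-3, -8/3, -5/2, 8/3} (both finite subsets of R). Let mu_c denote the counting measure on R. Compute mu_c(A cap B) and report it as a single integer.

Counting measure on a finite set equals cardinality. mu_c(A cap B) = |A cap B| (elements appearing in both).
Enumerating the elements of A that also lie in B gives 3 element(s).
So mu_c(A cap B) = 3.

3


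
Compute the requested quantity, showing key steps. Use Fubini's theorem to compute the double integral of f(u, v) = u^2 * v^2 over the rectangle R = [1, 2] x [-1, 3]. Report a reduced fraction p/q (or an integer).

f(u, v) is a tensor product of a function of u and a function of v, and both factors are bounded continuous (hence Lebesgue integrable) on the rectangle, so Fubini's theorem applies:
  integral_R f d(m x m) = (integral_a1^b1 u^2 du) * (integral_a2^b2 v^2 dv).
Inner integral in u: integral_{1}^{2} u^2 du = (2^3 - 1^3)/3
  = 7/3.
Inner integral in v: integral_{-1}^{3} v^2 dv = (3^3 - (-1)^3)/3
  = 28/3.
Product: (7/3) * (28/3) = 196/9.

196/9


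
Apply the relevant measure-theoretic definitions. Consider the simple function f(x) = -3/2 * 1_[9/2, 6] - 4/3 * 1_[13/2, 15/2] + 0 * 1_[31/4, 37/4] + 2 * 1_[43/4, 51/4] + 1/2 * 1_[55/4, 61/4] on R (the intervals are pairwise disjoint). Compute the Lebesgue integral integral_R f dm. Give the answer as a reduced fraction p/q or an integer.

For a simple function f = sum_i c_i * 1_{A_i} with disjoint A_i,
  integral f dm = sum_i c_i * m(A_i).
Lengths of the A_i:
  m(A_1) = 6 - 9/2 = 3/2.
  m(A_2) = 15/2 - 13/2 = 1.
  m(A_3) = 37/4 - 31/4 = 3/2.
  m(A_4) = 51/4 - 43/4 = 2.
  m(A_5) = 61/4 - 55/4 = 3/2.
Contributions c_i * m(A_i):
  (-3/2) * (3/2) = -9/4.
  (-4/3) * (1) = -4/3.
  (0) * (3/2) = 0.
  (2) * (2) = 4.
  (1/2) * (3/2) = 3/4.
Total: -9/4 - 4/3 + 0 + 4 + 3/4 = 7/6.

7/6


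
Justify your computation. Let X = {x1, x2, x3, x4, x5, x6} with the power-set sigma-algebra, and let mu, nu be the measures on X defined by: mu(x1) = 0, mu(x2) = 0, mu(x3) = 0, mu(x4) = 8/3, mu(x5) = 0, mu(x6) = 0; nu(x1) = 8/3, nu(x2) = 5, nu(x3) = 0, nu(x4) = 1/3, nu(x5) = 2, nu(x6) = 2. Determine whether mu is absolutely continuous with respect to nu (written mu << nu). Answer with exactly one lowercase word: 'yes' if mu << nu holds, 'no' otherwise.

mu << nu means: every nu-null measurable set is also mu-null; equivalently, for every atom x, if nu({x}) = 0 then mu({x}) = 0.
Checking each atom:
  x1: nu = 8/3 > 0 -> no constraint.
  x2: nu = 5 > 0 -> no constraint.
  x3: nu = 0, mu = 0 -> consistent with mu << nu.
  x4: nu = 1/3 > 0 -> no constraint.
  x5: nu = 2 > 0 -> no constraint.
  x6: nu = 2 > 0 -> no constraint.
No atom violates the condition. Therefore mu << nu.

yes


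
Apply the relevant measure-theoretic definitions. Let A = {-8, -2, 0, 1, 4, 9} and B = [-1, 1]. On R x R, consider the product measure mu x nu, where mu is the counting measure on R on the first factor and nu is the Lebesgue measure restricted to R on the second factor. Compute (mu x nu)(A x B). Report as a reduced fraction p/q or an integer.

For a measurable rectangle A x B, the product measure satisfies
  (mu x nu)(A x B) = mu(A) * nu(B).
  mu(A) = 6.
  nu(B) = 2.
  (mu x nu)(A x B) = 6 * 2 = 12.

12


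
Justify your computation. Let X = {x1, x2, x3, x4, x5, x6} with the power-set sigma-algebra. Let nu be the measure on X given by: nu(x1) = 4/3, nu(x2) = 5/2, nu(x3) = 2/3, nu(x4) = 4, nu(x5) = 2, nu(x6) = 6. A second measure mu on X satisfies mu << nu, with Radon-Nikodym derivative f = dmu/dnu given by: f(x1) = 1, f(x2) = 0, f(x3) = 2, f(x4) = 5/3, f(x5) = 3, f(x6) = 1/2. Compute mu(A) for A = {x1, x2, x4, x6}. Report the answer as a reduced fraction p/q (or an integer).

By the defining property of the Radon-Nikodym derivative, for every measurable set A,
  mu(A) = integral_A f dnu.
Since nu is a discrete measure concentrated on the atoms of X, the integral over A reduces to the sum
  mu(A) = sum_{x in A} f(x) * nu({x}).
Computing each term:
  x1: f(x1) * nu(x1) = 1 * 4/3 = 4/3.
  x2: f(x2) * nu(x2) = 0 * 5/2 = 0.
  x4: f(x4) * nu(x4) = 5/3 * 4 = 20/3.
  x6: f(x6) * nu(x6) = 1/2 * 6 = 3.
Summing: mu(A) = 4/3 + 0 + 20/3 + 3 = 11.

11


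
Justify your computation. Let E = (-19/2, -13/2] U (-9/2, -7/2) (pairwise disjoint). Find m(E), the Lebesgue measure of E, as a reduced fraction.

For pairwise disjoint intervals, m(union_i I_i) = sum_i m(I_i),
and m is invariant under swapping open/closed endpoints (single points have measure 0).
So m(E) = sum_i (b_i - a_i).
  I_1 has length -13/2 - (-19/2) = 3.
  I_2 has length -7/2 - (-9/2) = 1.
Summing:
  m(E) = 3 + 1 = 4.

4


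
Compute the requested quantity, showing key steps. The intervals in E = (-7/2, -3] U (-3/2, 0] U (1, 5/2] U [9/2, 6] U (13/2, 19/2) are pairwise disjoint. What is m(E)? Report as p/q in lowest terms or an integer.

For pairwise disjoint intervals, m(union_i I_i) = sum_i m(I_i),
and m is invariant under swapping open/closed endpoints (single points have measure 0).
So m(E) = sum_i (b_i - a_i).
  I_1 has length -3 - (-7/2) = 1/2.
  I_2 has length 0 - (-3/2) = 3/2.
  I_3 has length 5/2 - 1 = 3/2.
  I_4 has length 6 - 9/2 = 3/2.
  I_5 has length 19/2 - 13/2 = 3.
Summing:
  m(E) = 1/2 + 3/2 + 3/2 + 3/2 + 3 = 8.

8


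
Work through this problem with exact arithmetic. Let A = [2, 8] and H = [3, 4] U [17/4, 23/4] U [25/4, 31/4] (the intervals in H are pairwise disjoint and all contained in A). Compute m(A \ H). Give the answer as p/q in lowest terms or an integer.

The ambient interval has length m(A) = 8 - 2 = 6.
Since the holes are disjoint and sit inside A, by finite additivity
  m(H) = sum_i (b_i - a_i), and m(A \ H) = m(A) - m(H).
Computing the hole measures:
  m(H_1) = 4 - 3 = 1.
  m(H_2) = 23/4 - 17/4 = 3/2.
  m(H_3) = 31/4 - 25/4 = 3/2.
Summed: m(H) = 1 + 3/2 + 3/2 = 4.
So m(A \ H) = 6 - 4 = 2.

2


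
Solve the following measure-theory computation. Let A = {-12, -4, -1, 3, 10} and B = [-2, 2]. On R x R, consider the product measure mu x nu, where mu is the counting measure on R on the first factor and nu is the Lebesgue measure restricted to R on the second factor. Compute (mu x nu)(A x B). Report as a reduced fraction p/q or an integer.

For a measurable rectangle A x B, the product measure satisfies
  (mu x nu)(A x B) = mu(A) * nu(B).
  mu(A) = 5.
  nu(B) = 4.
  (mu x nu)(A x B) = 5 * 4 = 20.

20


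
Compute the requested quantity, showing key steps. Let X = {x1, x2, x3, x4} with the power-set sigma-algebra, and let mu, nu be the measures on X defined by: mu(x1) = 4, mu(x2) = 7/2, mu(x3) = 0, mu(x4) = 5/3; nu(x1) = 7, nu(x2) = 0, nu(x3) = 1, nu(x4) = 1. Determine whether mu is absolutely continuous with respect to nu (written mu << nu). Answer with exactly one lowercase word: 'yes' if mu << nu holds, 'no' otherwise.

mu << nu means: every nu-null measurable set is also mu-null; equivalently, for every atom x, if nu({x}) = 0 then mu({x}) = 0.
Checking each atom:
  x1: nu = 7 > 0 -> no constraint.
  x2: nu = 0, mu = 7/2 > 0 -> violates mu << nu.
  x3: nu = 1 > 0 -> no constraint.
  x4: nu = 1 > 0 -> no constraint.
The atom(s) x2 violate the condition (nu = 0 but mu > 0). Therefore mu is NOT absolutely continuous w.r.t. nu.

no


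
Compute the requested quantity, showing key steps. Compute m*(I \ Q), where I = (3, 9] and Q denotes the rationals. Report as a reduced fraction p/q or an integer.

The interval I = (3, 9] has m(I) = 9 - 3 = 6 (endpoints are measure-zero, so open/closed/half-open agree). Write I = (I cap Q) u (I \ Q). The rationals in I are countable, so m*(I cap Q) = 0 (cover each rational by intervals whose total length is arbitrarily small). By countable subadditivity m*(I) <= m*(I cap Q) + m*(I \ Q), hence m*(I \ Q) >= m(I) = 6. The reverse inequality m*(I \ Q) <= m*(I) = 6 is trivial since (I \ Q) is a subset of I. Therefore m*(I \ Q) = 6.

6


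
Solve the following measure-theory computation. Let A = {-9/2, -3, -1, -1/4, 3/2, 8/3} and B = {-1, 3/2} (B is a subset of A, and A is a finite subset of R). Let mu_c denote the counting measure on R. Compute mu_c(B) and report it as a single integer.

Counting measure assigns mu_c(E) = |E| (number of elements) when E is finite.
B has 2 element(s), so mu_c(B) = 2.

2


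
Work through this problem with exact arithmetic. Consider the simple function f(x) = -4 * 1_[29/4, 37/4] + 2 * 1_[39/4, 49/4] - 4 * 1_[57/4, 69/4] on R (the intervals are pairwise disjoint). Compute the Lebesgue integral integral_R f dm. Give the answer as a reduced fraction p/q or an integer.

For a simple function f = sum_i c_i * 1_{A_i} with disjoint A_i,
  integral f dm = sum_i c_i * m(A_i).
Lengths of the A_i:
  m(A_1) = 37/4 - 29/4 = 2.
  m(A_2) = 49/4 - 39/4 = 5/2.
  m(A_3) = 69/4 - 57/4 = 3.
Contributions c_i * m(A_i):
  (-4) * (2) = -8.
  (2) * (5/2) = 5.
  (-4) * (3) = -12.
Total: -8 + 5 - 12 = -15.

-15


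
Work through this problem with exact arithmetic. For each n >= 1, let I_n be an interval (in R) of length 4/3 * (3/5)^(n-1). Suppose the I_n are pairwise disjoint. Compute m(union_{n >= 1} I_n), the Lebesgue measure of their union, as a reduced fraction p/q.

By countable additivity of the Lebesgue measure on pairwise disjoint measurable sets,
  m(union_{n >= 1} I_n) = sum_{n >= 1} m(I_n) = sum_{n >= 1} a * r^(n-1),
  with a = 4/3 and r = 3/5.
Since 0 < r = 3/5 < 1, the geometric series converges:
  sum_{n >= 1} a * r^(n-1) = a / (1 - r).
  = 4/3 / (1 - 3/5)
  = 4/3 / (2/5)
  = 10/3.

10/3
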